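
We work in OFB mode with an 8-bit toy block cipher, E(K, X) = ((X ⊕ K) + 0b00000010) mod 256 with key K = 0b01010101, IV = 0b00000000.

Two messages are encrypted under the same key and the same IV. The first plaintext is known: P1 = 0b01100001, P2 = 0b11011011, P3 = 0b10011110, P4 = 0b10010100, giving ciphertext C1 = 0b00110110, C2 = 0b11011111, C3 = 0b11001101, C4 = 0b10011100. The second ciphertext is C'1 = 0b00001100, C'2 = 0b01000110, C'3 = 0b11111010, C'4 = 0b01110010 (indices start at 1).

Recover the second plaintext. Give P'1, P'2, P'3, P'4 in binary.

P'1 = 0b01011011, P'2 = 0b01000010, P'3 = 0b10101001, P'4 = 0b01111010

In OFB with a reused IV, both messages share the same keystream S_i, so C_i ⊕ C'_i = P_i ⊕ P'_i and thus P'_i = P_i ⊕ C_i ⊕ C'_i.
P'1: 0b01100001 ⊕ 0b00110110 ⊕ 0b00001100 = 0b01011011.
P'2: 0b11011011 ⊕ 0b11011111 ⊕ 0b01000110 = 0b01000010.
P'3: 0b10011110 ⊕ 0b11001101 ⊕ 0b11111010 = 0b10101001.
P'4: 0b10010100 ⊕ 0b10011100 ⊕ 0b01110010 = 0b01111010.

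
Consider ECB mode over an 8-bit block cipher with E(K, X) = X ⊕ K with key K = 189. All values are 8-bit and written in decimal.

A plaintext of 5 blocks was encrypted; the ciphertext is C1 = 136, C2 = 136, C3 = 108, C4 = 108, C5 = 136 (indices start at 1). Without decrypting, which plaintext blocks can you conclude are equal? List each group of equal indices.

ECB encrypts each block independently with the same key, so equal ciphertext blocks imply equal plaintext blocks.
C1 = C2 = C5 = 136, so P1 = P2 = P5.
C3 = C4 = 108, so P3 = P4.

P1 = P2 = P5; P3 = P4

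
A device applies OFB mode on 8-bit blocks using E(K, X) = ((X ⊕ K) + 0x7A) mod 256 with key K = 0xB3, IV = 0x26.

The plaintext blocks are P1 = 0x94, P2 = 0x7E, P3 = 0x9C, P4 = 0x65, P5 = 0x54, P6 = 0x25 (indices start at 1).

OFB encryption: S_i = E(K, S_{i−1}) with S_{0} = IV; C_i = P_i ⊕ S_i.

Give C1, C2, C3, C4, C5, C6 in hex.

C1 = 0x9B, C2 = 0x48, C3 = 0x63, C4 = 0xA3, C5 = 0xBB, C6 = 0xF3

C1: S = E(K, 0x26) = 0x0F; 0x94 ⊕ 0x0F = 0x9B.
C2: S = E(K, 0x0F) = 0x36; 0x7E ⊕ 0x36 = 0x48.
C3: S = E(K, 0x36) = 0xFF; 0x9C ⊕ 0xFF = 0x63.
C4: S = E(K, 0xFF) = 0xC6; 0x65 ⊕ 0xC6 = 0xA3.
C5: S = E(K, 0xC6) = 0xEF; 0x54 ⊕ 0xEF = 0xBB.
C6: S = E(K, 0xEF) = 0xD6; 0x25 ⊕ 0xD6 = 0xF3.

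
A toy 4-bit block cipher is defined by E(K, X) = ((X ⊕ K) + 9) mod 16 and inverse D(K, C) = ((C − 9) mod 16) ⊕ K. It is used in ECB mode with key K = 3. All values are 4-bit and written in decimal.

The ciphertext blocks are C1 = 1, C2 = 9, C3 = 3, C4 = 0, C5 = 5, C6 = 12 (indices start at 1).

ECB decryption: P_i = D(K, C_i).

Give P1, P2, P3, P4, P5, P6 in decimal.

P1: D(K, 1) = 11.
P2: D(K, 9) = 3.
P3: D(K, 3) = 9.
P4: D(K, 0) = 4.
P5: D(K, 5) = 15.
P6: D(K, 12) = 0.

P1 = 11, P2 = 3, P3 = 9, P4 = 4, P5 = 15, P6 = 0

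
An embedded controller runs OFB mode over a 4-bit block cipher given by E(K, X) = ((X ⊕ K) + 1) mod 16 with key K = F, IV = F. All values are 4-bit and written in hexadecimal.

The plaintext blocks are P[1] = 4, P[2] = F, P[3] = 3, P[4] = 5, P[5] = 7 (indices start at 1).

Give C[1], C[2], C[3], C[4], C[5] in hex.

C[1] = 5, C[2] = 0, C[3] = 2, C[4] = A, C[5] = 6

OFB encryption: S_i = E(K, S_{i−1}) with S_{0} = IV; C_i = P_i ⊕ S_i.
C[1]: S = E(K, F) = 1; 4 ⊕ 1 = 5.
C[2]: S = E(K, 1) = F; F ⊕ F = 0.
C[3]: S = E(K, F) = 1; 3 ⊕ 1 = 2.
C[4]: S = E(K, 1) = F; 5 ⊕ F = A.
C[5]: S = E(K, F) = 1; 7 ⊕ 1 = 6.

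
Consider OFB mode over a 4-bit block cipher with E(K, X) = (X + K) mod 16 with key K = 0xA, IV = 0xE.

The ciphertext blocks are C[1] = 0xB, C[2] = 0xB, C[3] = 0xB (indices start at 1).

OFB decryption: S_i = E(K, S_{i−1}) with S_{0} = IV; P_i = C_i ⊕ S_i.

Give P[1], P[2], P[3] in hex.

P[1]: S = E(K, 0xE) = 0x8; 0xB ⊕ 0x8 = 0x3.
P[2]: S = E(K, 0x8) = 0x2; 0xB ⊕ 0x2 = 0x9.
P[3]: S = E(K, 0x2) = 0xC; 0xB ⊕ 0xC = 0x7.

P[1] = 0x3, P[2] = 0x9, P[3] = 0x7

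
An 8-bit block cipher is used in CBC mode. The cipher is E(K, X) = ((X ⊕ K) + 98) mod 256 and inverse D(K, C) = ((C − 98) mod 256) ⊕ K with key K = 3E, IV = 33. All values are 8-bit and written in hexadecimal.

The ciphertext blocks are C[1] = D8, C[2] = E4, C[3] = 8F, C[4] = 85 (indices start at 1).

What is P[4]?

P[4] = 5C

CBC decryption: P_i = D(K, C_i) ⊕ C_{i−1}, with C_{0} = IV.
P[4]: D(K, 85) = D3; D3 ⊕ 8F = 5C.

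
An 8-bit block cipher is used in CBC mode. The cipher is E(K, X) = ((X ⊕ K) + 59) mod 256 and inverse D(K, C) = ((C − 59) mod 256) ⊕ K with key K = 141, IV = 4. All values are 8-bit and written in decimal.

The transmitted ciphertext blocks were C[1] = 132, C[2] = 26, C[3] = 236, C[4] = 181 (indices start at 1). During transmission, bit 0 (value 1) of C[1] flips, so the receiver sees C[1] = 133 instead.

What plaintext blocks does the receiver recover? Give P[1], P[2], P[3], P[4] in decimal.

P[1] = 195, P[2] = 215, P[3] = 38, P[4] = 27

CBC decryption: P_i = D(K, C_i) ⊕ C_{i−1}, with C_{0} = IV.
Only C[1] changed, to 133. In CBC, a change in C_i garbles P_i and flips the same bit in P_{i+1}. Decrypting the received ciphertext:
P[1]: D(K, 133) = 199; 199 ⊕ 4 = 195.
P[2]: D(K, 26) = 82; 82 ⊕ 133 = 215.
P[3]: D(K, 236) = 60; 60 ⊕ 26 = 38.
P[4]: D(K, 181) = 247; 247 ⊕ 236 = 27.
Blocks that differ from the original plaintext: P[1], P[2].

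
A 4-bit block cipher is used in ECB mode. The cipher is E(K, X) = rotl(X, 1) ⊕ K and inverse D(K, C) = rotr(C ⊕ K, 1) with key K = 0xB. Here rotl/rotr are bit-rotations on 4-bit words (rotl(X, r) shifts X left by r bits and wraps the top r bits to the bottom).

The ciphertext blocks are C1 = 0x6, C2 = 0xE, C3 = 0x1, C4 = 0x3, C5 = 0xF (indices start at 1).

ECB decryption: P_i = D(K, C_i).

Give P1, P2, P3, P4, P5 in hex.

P1 = 0xE, P2 = 0xA, P3 = 0x5, P4 = 0x4, P5 = 0x2

P1: D(K, 0x6) = 0xE.
P2: D(K, 0xE) = 0xA.
P3: D(K, 0x1) = 0x5.
P4: D(K, 0x3) = 0x4.
P5: D(K, 0xF) = 0x2.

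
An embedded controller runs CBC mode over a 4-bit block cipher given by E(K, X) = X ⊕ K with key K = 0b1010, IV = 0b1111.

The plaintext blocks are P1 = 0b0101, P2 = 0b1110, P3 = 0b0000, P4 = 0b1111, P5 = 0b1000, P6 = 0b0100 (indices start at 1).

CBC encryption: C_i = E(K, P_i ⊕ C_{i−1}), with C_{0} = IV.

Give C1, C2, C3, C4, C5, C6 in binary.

C1 = 0b0000, C2 = 0b0100, C3 = 0b1110, C4 = 0b1011, C5 = 0b1001, C6 = 0b0111

C1: P1 ⊕ 0b1111 = 0b1010; E(K, 0b1010) = 0b0000.
C2: P2 ⊕ 0b0000 = 0b1110; E(K, 0b1110) = 0b0100.
C3: P3 ⊕ 0b0100 = 0b0100; E(K, 0b0100) = 0b1110.
C4: P4 ⊕ 0b1110 = 0b0001; E(K, 0b0001) = 0b1011.
C5: P5 ⊕ 0b1011 = 0b0011; E(K, 0b0011) = 0b1001.
C6: P6 ⊕ 0b1001 = 0b1101; E(K, 0b1101) = 0b0111.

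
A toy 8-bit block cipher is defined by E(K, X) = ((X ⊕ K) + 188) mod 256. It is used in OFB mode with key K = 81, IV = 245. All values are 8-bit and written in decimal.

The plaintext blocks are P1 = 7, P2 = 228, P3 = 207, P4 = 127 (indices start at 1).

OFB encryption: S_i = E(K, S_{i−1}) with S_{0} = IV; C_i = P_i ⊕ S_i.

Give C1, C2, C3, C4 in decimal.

C1 = 103, C2 = 9, C3 = 183, C4 = 154

C1: S = E(K, 245) = 96; 7 ⊕ 96 = 103.
C2: S = E(K, 96) = 237; 228 ⊕ 237 = 9.
C3: S = E(K, 237) = 120; 207 ⊕ 120 = 183.
C4: S = E(K, 120) = 229; 127 ⊕ 229 = 154.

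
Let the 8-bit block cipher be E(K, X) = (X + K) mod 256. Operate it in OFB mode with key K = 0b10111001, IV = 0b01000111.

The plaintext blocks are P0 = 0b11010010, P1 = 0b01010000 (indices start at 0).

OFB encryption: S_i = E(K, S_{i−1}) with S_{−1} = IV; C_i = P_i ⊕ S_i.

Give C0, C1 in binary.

C0 = 0b11010010, C1 = 0b11101001

C0: S = E(K, 0b01000111) = 0b00000000; 0b11010010 ⊕ 0b00000000 = 0b11010010.
C1: S = E(K, 0b00000000) = 0b10111001; 0b01010000 ⊕ 0b10111001 = 0b11101001.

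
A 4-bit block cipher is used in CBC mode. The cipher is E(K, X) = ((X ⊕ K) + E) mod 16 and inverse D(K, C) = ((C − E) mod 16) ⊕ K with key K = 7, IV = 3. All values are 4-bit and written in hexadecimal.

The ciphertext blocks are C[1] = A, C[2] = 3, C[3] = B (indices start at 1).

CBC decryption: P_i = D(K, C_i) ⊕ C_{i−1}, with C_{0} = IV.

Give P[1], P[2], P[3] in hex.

P[1]: D(K, A) = B; B ⊕ 3 = 8.
P[2]: D(K, 3) = 2; 2 ⊕ A = 8.
P[3]: D(K, B) = A; A ⊕ 3 = 9.

P[1] = 8, P[2] = 8, P[3] = 9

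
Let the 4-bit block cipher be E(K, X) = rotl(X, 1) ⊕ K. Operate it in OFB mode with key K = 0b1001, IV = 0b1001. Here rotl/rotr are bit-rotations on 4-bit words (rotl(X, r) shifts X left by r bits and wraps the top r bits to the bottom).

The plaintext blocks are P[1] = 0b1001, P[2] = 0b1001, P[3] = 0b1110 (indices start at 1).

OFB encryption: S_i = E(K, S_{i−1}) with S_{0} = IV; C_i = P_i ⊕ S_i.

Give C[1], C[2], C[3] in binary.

C[1] = 0b0011, C[2] = 0b0101, C[3] = 0b1110

C[1]: S = E(K, 0b1001) = 0b1010; 0b1001 ⊕ 0b1010 = 0b0011.
C[2]: S = E(K, 0b1010) = 0b1100; 0b1001 ⊕ 0b1100 = 0b0101.
C[3]: S = E(K, 0b1100) = 0b0000; 0b1110 ⊕ 0b0000 = 0b1110.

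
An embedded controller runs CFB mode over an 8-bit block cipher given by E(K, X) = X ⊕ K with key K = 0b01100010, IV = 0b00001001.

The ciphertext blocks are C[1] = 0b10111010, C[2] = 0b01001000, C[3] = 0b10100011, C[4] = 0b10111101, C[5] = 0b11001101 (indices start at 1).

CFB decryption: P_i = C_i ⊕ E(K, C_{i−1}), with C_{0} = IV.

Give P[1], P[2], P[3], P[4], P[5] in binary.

P[1]: E(K, 0b00001001) = 0b01101011; 0b10111010 ⊕ 0b01101011 = 0b11010001.
P[2]: E(K, 0b10111010) = 0b11011000; 0b01001000 ⊕ 0b11011000 = 0b10010000.
P[3]: E(K, 0b01001000) = 0b00101010; 0b10100011 ⊕ 0b00101010 = 0b10001001.
P[4]: E(K, 0b10100011) = 0b11000001; 0b10111101 ⊕ 0b11000001 = 0b01111100.
P[5]: E(K, 0b10111101) = 0b11011111; 0b11001101 ⊕ 0b11011111 = 0b00010010.

P[1] = 0b11010001, P[2] = 0b10010000, P[3] = 0b10001001, P[4] = 0b01111100, P[5] = 0b00010010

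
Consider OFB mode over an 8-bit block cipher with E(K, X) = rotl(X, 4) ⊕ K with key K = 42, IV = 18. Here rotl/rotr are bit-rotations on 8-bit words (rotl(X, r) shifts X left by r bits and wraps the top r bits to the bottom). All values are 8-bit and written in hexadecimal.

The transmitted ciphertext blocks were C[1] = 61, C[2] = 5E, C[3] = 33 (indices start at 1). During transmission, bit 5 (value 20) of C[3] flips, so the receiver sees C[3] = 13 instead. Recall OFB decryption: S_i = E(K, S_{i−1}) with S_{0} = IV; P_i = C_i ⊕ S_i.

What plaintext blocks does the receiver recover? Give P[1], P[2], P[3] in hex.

Only C[3] changed, to 13. In OFB, a change in C_i flips the same bit in P_i only; the keystream is unaffected. Decrypting the received ciphertext:
P[1]: S = E(K, 18) = C3; 61 ⊕ C3 = A2.
P[2]: S = E(K, C3) = 7E; 5E ⊕ 7E = 20.
P[3]: S = E(K, 7E) = A5; 13 ⊕ A5 = B6.
Blocks that differ from the original plaintext: P[3].

P[1] = A2, P[2] = 20, P[3] = B6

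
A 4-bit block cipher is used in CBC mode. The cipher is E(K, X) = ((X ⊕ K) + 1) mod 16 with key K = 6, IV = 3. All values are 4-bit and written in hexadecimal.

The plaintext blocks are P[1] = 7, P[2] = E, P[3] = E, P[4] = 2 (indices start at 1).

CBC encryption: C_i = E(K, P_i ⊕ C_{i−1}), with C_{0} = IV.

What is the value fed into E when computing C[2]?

D

C[1]: P[1] ⊕ 3 = 4; E(K, 4) = 3.
C[2]: P[2] ⊕ 3 = D; E(K, D) = C.
So the input to E for block [2] is D.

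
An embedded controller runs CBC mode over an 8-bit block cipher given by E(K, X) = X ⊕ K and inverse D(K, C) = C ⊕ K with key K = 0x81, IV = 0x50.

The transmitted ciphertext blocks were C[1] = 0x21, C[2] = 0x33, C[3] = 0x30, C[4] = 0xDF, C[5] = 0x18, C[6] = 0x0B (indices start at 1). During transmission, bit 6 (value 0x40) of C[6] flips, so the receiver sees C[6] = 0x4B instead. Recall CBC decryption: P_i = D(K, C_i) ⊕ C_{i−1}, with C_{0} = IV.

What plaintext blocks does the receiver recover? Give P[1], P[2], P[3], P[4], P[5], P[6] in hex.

P[1] = 0xF0, P[2] = 0x93, P[3] = 0x82, P[4] = 0x6E, P[5] = 0x46, P[6] = 0xD2

Only C[6] changed, to 0x4B. In CBC, a change in C_i garbles P_i and flips the same bit in P_{i+1}. Decrypting the received ciphertext:
P[1]: D(K, 0x21) = 0xA0; 0xA0 ⊕ 0x50 = 0xF0.
P[2]: D(K, 0x33) = 0xB2; 0xB2 ⊕ 0x21 = 0x93.
P[3]: D(K, 0x30) = 0xB1; 0xB1 ⊕ 0x33 = 0x82.
P[4]: D(K, 0xDF) = 0x5E; 0x5E ⊕ 0x30 = 0x6E.
P[5]: D(K, 0x18) = 0x99; 0x99 ⊕ 0xDF = 0x46.
P[6]: D(K, 0x4B) = 0xCA; 0xCA ⊕ 0x18 = 0xD2.
Blocks that differ from the original plaintext: P[6].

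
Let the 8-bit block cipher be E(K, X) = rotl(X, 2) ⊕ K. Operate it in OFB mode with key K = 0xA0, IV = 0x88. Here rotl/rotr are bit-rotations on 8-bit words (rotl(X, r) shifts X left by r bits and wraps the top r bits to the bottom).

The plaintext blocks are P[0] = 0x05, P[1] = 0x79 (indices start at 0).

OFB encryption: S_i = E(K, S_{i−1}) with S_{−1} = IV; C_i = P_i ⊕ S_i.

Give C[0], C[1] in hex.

C[0]: S = E(K, 0x88) = 0x82; 0x05 ⊕ 0x82 = 0x87.
C[1]: S = E(K, 0x82) = 0xAA; 0x79 ⊕ 0xAA = 0xD3.

C[0] = 0x87, C[1] = 0xD3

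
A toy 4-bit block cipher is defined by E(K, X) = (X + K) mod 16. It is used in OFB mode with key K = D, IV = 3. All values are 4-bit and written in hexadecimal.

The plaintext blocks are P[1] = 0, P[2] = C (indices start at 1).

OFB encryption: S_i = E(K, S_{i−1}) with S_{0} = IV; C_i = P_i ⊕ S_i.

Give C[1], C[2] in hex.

C[1] = 0, C[2] = 1

C[1]: S = E(K, 3) = 0; 0 ⊕ 0 = 0.
C[2]: S = E(K, 0) = D; C ⊕ D = 1.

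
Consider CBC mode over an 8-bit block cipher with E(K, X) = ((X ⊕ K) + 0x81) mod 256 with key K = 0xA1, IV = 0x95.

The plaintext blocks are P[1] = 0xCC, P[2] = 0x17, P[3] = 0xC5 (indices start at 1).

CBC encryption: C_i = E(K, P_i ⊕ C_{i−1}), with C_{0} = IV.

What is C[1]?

C[1]: P[1] ⊕ 0x95 = 0x59; E(K, 0x59) = 0x79.

C[1] = 0x79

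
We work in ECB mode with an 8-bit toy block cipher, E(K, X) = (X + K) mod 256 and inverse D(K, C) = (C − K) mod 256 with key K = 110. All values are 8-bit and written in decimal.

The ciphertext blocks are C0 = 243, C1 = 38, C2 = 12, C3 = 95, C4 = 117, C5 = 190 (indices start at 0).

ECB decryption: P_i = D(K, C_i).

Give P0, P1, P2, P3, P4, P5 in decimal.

P0 = 133, P1 = 184, P2 = 158, P3 = 241, P4 = 7, P5 = 80

P0: D(K, 243) = 133.
P1: D(K, 38) = 184.
P2: D(K, 12) = 158.
P3: D(K, 95) = 241.
P4: D(K, 117) = 7.
P5: D(K, 190) = 80.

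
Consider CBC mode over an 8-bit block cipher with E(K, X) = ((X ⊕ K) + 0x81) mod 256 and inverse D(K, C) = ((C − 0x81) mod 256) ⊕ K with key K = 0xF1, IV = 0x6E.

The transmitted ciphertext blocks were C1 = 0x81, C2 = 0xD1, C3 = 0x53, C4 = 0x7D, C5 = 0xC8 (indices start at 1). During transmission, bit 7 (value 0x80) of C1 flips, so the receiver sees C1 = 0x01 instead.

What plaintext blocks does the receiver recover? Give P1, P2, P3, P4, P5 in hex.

P1 = 0x1F, P2 = 0xA0, P3 = 0xF2, P4 = 0x5E, P5 = 0xCB

CBC decryption: P_i = D(K, C_i) ⊕ C_{i−1}, with C_{0} = IV.
Only C1 changed, to 0x01. In CBC, a change in C_i garbles P_i and flips the same bit in P_{i+1}. Decrypting the received ciphertext:
P1: D(K, 0x01) = 0x71; 0x71 ⊕ 0x6E = 0x1F.
P2: D(K, 0xD1) = 0xA1; 0xA1 ⊕ 0x01 = 0xA0.
P3: D(K, 0x53) = 0x23; 0x23 ⊕ 0xD1 = 0xF2.
P4: D(K, 0x7D) = 0x0D; 0x0D ⊕ 0x53 = 0x5E.
P5: D(K, 0xC8) = 0xB6; 0xB6 ⊕ 0x7D = 0xCB.
Blocks that differ from the original plaintext: P1, P2.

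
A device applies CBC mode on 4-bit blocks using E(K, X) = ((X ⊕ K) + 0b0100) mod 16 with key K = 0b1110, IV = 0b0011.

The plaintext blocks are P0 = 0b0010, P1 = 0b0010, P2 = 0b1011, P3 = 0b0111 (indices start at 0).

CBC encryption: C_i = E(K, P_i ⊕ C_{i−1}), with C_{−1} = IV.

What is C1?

C1 = 0b0011

C0: P0 ⊕ 0b0011 = 0b0001; E(K, 0b0001) = 0b0011.
C1: P1 ⊕ 0b0011 = 0b0001; E(K, 0b0001) = 0b0011.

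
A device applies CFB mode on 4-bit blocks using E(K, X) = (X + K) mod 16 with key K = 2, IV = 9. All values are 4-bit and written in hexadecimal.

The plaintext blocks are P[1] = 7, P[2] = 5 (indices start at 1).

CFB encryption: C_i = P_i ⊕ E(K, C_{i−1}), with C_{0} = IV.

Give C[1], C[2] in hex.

C[1]: E(K, 9) = B; 7 ⊕ B = C.
C[2]: E(K, C) = E; 5 ⊕ E = B.

C[1] = C, C[2] = B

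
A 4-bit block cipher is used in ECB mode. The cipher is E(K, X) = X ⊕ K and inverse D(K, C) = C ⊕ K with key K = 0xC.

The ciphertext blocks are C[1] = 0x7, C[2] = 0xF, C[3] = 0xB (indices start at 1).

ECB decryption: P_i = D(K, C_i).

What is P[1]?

P[1]: D(K, 0x7) = 0xB.

P[1] = 0xB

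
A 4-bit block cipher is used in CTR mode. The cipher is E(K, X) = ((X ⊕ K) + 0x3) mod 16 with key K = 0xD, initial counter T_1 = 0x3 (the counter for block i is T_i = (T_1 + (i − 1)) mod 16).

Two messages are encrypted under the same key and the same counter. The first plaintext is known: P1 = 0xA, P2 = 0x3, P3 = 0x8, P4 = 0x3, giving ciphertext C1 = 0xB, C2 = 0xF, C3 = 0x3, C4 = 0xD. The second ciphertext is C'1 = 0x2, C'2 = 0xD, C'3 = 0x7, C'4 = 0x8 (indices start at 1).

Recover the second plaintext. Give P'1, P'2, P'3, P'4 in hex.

P'1 = 0x3, P'2 = 0x1, P'3 = 0xC, P'4 = 0x6

In CTR with a reused counter, both messages share the same keystream S_i, so C_i ⊕ C'_i = P_i ⊕ P'_i and thus P'_i = P_i ⊕ C_i ⊕ C'_i.
P'1: 0xA ⊕ 0xB ⊕ 0x2 = 0x3.
P'2: 0x3 ⊕ 0xF ⊕ 0xD = 0x1.
P'3: 0x8 ⊕ 0x3 ⊕ 0x7 = 0xC.
P'4: 0x3 ⊕ 0xD ⊕ 0x8 = 0x6.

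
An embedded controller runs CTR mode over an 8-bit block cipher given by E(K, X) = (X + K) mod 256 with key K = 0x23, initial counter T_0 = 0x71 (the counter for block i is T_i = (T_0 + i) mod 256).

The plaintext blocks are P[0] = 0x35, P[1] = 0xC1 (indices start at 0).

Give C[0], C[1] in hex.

C[0] = 0xA1, C[1] = 0x54

CTR encryption: S_i = E(K, T_i) where T_i is the counter for block i; C_i = P_i ⊕ S_i.
C[0]: T = 0x71, S = E(K, T) = 0x94; 0x35 ⊕ 0x94 = 0xA1.
C[1]: T = 0x72, S = E(K, T) = 0x95; 0xC1 ⊕ 0x95 = 0x54.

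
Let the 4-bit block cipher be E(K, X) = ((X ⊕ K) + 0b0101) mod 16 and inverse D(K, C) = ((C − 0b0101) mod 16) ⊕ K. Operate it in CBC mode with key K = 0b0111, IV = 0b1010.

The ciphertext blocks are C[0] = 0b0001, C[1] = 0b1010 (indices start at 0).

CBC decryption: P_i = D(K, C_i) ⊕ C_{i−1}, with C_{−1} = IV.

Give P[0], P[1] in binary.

P[0]: D(K, 0b0001) = 0b1011; 0b1011 ⊕ 0b1010 = 0b0001.
P[1]: D(K, 0b1010) = 0b0010; 0b0010 ⊕ 0b0001 = 0b0011.

P[0] = 0b0001, P[1] = 0b0011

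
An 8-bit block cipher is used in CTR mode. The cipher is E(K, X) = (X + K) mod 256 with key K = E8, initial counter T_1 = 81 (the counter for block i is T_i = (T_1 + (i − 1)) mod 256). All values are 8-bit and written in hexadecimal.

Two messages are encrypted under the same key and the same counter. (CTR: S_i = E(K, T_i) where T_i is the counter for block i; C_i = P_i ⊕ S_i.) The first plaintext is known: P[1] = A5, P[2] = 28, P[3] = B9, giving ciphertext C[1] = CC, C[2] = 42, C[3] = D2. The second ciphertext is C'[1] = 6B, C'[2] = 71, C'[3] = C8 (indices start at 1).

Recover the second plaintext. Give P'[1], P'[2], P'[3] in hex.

P'[1] = 02, P'[2] = 1B, P'[3] = A3

In CTR with a reused counter, both messages share the same keystream S_i, so C_i ⊕ C'_i = P_i ⊕ P'_i and thus P'_i = P_i ⊕ C_i ⊕ C'_i.
P'[1]: A5 ⊕ CC ⊕ 6B = 02.
P'[2]: 28 ⊕ 42 ⊕ 71 = 1B.
P'[3]: B9 ⊕ D2 ⊕ C8 = A3.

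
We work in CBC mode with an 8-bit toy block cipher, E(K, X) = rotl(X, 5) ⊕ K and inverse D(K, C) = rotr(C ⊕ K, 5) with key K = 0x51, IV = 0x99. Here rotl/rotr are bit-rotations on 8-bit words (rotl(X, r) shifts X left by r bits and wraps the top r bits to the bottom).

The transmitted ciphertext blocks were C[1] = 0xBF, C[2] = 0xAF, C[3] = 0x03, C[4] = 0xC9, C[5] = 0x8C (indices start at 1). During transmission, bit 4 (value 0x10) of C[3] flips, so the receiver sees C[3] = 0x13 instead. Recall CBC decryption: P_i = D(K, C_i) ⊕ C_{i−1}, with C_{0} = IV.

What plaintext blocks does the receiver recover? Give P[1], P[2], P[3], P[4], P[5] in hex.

P[1] = 0xEE, P[2] = 0x48, P[3] = 0xBD, P[4] = 0xD7, P[5] = 0x27

Only C[3] changed, to 0x13. In CBC, a change in C_i garbles P_i and flips the same bit in P_{i+1}. Decrypting the received ciphertext:
P[1]: D(K, 0xBF) = 0x77; 0x77 ⊕ 0x99 = 0xEE.
P[2]: D(K, 0xAF) = 0xF7; 0xF7 ⊕ 0xBF = 0x48.
P[3]: D(K, 0x13) = 0x12; 0x12 ⊕ 0xAF = 0xBD.
P[4]: D(K, 0xC9) = 0xC4; 0xC4 ⊕ 0x13 = 0xD7.
P[5]: D(K, 0x8C) = 0xEE; 0xEE ⊕ 0xC9 = 0x27.
Blocks that differ from the original plaintext: P[3], P[4].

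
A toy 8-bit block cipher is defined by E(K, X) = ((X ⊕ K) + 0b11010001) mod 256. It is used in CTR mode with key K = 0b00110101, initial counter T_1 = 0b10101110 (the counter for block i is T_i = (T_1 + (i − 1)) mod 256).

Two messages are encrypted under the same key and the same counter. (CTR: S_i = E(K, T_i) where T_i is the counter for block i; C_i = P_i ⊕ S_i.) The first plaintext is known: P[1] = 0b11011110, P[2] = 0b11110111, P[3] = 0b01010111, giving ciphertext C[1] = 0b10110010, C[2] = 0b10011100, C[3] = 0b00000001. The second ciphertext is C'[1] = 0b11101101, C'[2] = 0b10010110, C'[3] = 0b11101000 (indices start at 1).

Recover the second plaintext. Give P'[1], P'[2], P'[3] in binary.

In CTR with a reused counter, both messages share the same keystream S_i, so C_i ⊕ C'_i = P_i ⊕ P'_i and thus P'_i = P_i ⊕ C_i ⊕ C'_i.
P'[1]: 0b11011110 ⊕ 0b10110010 ⊕ 0b11101101 = 0b10000001.
P'[2]: 0b11110111 ⊕ 0b10011100 ⊕ 0b10010110 = 0b11111101.
P'[3]: 0b01010111 ⊕ 0b00000001 ⊕ 0b11101000 = 0b10111110.

P'[1] = 0b10000001, P'[2] = 0b11111101, P'[3] = 0b10111110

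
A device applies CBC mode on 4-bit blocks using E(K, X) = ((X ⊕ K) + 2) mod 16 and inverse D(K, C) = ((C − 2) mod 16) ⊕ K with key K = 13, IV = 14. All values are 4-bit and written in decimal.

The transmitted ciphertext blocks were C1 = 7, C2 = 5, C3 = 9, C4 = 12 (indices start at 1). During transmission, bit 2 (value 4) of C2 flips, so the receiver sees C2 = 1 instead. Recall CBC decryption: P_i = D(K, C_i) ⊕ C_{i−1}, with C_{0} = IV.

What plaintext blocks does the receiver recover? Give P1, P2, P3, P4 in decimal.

P1 = 6, P2 = 5, P3 = 11, P4 = 14

Only C2 changed, to 1. In CBC, a change in C_i garbles P_i and flips the same bit in P_{i+1}. Decrypting the received ciphertext:
P1: D(K, 7) = 8; 8 ⊕ 14 = 6.
P2: D(K, 1) = 2; 2 ⊕ 7 = 5.
P3: D(K, 9) = 10; 10 ⊕ 1 = 11.
P4: D(K, 12) = 7; 7 ⊕ 9 = 14.
Blocks that differ from the original plaintext: P2, P3.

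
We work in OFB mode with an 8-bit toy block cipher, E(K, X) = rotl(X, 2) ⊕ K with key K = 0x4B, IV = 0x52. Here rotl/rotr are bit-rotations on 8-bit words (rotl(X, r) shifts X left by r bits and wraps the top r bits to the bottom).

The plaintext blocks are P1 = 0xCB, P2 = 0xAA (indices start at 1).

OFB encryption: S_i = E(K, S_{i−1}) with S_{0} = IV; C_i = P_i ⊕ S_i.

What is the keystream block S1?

C1: S = E(K, 0x52) = 0x02; 0xCB ⊕ 0x02 = 0xC9.
So S1 = 0x02.

0x02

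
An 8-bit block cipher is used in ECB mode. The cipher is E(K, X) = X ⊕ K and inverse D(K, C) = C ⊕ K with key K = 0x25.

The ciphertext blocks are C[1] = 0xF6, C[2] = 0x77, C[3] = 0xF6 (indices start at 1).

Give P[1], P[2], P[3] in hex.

P[1] = 0xD3, P[2] = 0x52, P[3] = 0xD3

ECB decryption: P_i = D(K, C_i).
P[1]: D(K, 0xF6) = 0xD3.
P[2]: D(K, 0x77) = 0x52.
P[3]: D(K, 0xF6) = 0xD3.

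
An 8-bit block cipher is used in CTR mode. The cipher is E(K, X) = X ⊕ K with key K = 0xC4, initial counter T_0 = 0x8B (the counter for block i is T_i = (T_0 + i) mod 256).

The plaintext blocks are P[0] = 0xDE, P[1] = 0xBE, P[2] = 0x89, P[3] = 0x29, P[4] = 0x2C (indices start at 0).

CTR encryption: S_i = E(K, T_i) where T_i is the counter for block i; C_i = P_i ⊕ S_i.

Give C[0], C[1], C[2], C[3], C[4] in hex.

C[0] = 0x91, C[1] = 0xF6, C[2] = 0xC0, C[3] = 0x63, C[4] = 0x67

C[0]: T = 0x8B, S = E(K, T) = 0x4F; 0xDE ⊕ 0x4F = 0x91.
C[1]: T = 0x8C, S = E(K, T) = 0x48; 0xBE ⊕ 0x48 = 0xF6.
C[2]: T = 0x8D, S = E(K, T) = 0x49; 0x89 ⊕ 0x49 = 0xC0.
C[3]: T = 0x8E, S = E(K, T) = 0x4A; 0x29 ⊕ 0x4A = 0x63.
C[4]: T = 0x8F, S = E(K, T) = 0x4B; 0x2C ⊕ 0x4B = 0x67.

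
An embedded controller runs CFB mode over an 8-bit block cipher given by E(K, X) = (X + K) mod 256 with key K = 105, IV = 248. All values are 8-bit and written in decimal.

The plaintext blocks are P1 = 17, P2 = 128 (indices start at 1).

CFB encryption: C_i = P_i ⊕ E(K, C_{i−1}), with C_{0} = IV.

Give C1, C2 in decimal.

C1: E(K, 248) = 97; 17 ⊕ 97 = 112.
C2: E(K, 112) = 217; 128 ⊕ 217 = 89.

C1 = 112, C2 = 89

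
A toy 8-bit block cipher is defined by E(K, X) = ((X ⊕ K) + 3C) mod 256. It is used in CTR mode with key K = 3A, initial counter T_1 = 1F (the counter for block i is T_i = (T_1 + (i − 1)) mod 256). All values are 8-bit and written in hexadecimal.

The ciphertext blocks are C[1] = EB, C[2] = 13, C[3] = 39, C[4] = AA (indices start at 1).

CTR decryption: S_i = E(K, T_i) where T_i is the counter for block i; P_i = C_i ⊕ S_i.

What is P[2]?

P[2]: T = 20, S = E(K, T) = 56; 13 ⊕ 56 = 45.

P[2] = 45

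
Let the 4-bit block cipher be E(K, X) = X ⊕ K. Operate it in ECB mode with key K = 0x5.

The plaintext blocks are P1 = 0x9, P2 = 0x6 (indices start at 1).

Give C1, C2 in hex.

C1 = 0xC, C2 = 0x3

ECB encryption: C_i = E(K, P_i).
C1: E(K, 0x9) = 0xC.
C2: E(K, 0x6) = 0x3.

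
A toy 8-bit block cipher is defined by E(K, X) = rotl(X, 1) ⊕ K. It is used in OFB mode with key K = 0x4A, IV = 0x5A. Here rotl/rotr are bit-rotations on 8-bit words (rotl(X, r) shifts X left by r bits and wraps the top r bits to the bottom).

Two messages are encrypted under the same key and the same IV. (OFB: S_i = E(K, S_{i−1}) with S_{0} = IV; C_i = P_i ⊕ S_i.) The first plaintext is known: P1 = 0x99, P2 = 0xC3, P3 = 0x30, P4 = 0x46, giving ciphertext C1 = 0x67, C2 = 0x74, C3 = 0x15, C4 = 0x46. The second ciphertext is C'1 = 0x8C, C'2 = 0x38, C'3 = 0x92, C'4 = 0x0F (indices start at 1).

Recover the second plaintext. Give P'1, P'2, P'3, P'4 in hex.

In OFB with a reused IV, both messages share the same keystream S_i, so C_i ⊕ C'_i = P_i ⊕ P'_i and thus P'_i = P_i ⊕ C_i ⊕ C'_i.
P'1: 0x99 ⊕ 0x67 ⊕ 0x8C = 0x72.
P'2: 0xC3 ⊕ 0x74 ⊕ 0x38 = 0x8F.
P'3: 0x30 ⊕ 0x15 ⊕ 0x92 = 0xB7.
P'4: 0x46 ⊕ 0x46 ⊕ 0x0F = 0x0F.

P'1 = 0x72, P'2 = 0x8F, P'3 = 0xB7, P'4 = 0x0F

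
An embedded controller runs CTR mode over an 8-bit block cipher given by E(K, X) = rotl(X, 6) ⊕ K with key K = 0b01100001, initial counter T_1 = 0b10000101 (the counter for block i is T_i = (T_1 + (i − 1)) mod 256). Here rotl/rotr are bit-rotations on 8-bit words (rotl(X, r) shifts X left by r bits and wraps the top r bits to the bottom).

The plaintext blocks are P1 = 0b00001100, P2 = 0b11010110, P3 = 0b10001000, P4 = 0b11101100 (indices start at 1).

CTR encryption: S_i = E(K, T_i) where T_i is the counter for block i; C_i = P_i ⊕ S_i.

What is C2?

C2 = 0b00010110

C1: T = 0b10000101, S = E(K, T) = 0b00000000; 0b00001100 ⊕ 0b00000000 = 0b00001100.
C2: T = 0b10000110, S = E(K, T) = 0b11000000; 0b11010110 ⊕ 0b11000000 = 0b00010110.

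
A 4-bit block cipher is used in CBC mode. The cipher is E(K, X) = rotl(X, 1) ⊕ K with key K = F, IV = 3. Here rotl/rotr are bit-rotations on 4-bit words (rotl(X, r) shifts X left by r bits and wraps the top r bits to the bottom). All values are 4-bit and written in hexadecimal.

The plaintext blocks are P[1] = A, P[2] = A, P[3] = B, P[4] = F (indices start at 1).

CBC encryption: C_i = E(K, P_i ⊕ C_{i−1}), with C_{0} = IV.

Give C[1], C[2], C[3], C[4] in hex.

C[1]: P[1] ⊕ 3 = 9; E(K, 9) = C.
C[2]: P[2] ⊕ C = 6; E(K, 6) = 3.
C[3]: P[3] ⊕ 3 = 8; E(K, 8) = E.
C[4]: P[4] ⊕ E = 1; E(K, 1) = D.

C[1] = C, C[2] = 3, C[3] = E, C[4] = D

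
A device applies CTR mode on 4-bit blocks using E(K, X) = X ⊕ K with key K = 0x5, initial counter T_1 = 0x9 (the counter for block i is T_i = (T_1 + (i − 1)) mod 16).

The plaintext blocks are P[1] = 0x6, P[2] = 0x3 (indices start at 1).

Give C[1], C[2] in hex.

C[1] = 0xA, C[2] = 0xC

CTR encryption: S_i = E(K, T_i) where T_i is the counter for block i; C_i = P_i ⊕ S_i.
C[1]: T = 0x9, S = E(K, T) = 0xC; 0x6 ⊕ 0xC = 0xA.
C[2]: T = 0xA, S = E(K, T) = 0xF; 0x3 ⊕ 0xF = 0xC.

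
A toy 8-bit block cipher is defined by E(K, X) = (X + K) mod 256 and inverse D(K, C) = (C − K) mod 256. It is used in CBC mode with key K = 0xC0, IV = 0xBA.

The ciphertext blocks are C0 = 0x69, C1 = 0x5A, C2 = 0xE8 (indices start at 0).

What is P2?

CBC decryption: P_i = D(K, C_i) ⊕ C_{i−1}, with C_{−1} = IV.
P2: D(K, 0xE8) = 0x28; 0x28 ⊕ 0x5A = 0x72.

P2 = 0x72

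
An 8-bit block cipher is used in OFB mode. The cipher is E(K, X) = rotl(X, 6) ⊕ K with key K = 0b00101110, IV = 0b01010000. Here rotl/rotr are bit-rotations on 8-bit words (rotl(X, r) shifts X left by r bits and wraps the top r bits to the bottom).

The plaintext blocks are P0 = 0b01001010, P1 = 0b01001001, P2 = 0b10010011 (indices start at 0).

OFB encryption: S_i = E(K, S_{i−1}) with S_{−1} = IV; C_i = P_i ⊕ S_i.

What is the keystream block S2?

0b00000110

C0: S = E(K, 0b01010000) = 0b00111010; 0b01001010 ⊕ 0b00111010 = 0b01110000.
C1: S = E(K, 0b00111010) = 0b10100000; 0b01001001 ⊕ 0b10100000 = 0b11101001.
C2: S = E(K, 0b10100000) = 0b00000110; 0b10010011 ⊕ 0b00000110 = 0b10010101.
So S2 = 0b00000110.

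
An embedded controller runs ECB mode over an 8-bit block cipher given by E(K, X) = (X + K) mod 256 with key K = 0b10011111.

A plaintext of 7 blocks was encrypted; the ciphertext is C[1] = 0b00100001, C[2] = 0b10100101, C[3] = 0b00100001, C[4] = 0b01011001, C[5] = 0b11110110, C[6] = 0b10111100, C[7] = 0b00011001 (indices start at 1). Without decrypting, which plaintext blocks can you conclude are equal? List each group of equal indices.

P[1] = P[3]

ECB encrypts each block independently with the same key, so equal ciphertext blocks imply equal plaintext blocks.
C[1] = C[3] = 0b00100001, so P[1] = P[3].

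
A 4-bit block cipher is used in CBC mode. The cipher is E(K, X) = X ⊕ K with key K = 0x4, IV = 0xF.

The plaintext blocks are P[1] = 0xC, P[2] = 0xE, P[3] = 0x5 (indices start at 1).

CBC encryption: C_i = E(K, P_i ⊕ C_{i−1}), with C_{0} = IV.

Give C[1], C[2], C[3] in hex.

C[1] = 0x7, C[2] = 0xD, C[3] = 0xC

C[1]: P[1] ⊕ 0xF = 0x3; E(K, 0x3) = 0x7.
C[2]: P[2] ⊕ 0x7 = 0x9; E(K, 0x9) = 0xD.
C[3]: P[3] ⊕ 0xD = 0x8; E(K, 0x8) = 0xC.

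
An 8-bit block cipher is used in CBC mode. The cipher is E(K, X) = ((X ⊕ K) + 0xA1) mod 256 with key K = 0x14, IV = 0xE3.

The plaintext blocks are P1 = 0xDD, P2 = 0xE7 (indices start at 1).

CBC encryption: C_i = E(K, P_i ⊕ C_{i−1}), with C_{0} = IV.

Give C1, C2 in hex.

C1 = 0xCB, C2 = 0xD9

C1: P1 ⊕ 0xE3 = 0x3E; E(K, 0x3E) = 0xCB.
C2: P2 ⊕ 0xCB = 0x2C; E(K, 0x2C) = 0xD9.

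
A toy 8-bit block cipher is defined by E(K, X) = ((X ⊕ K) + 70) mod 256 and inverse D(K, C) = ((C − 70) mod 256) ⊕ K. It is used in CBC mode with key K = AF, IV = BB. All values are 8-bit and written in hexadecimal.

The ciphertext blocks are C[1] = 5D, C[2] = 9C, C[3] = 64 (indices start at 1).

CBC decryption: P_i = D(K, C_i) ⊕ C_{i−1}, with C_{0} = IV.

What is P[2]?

P[2]: D(K, 9C) = 83; 83 ⊕ 5D = DE.

P[2] = DE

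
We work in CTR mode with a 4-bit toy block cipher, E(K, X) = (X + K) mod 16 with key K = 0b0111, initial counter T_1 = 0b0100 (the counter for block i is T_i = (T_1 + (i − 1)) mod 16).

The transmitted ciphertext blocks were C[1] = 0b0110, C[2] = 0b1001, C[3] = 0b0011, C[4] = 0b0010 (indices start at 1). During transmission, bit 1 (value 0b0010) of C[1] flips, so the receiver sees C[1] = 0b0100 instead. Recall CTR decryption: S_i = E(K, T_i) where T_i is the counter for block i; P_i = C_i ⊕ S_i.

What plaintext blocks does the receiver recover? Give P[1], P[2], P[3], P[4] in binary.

Only C[1] changed, to 0b0100. In CTR, a change in C_i flips the same bit in P_i only; the keystream is unaffected. Decrypting the received ciphertext:
P[1]: T = 0b0100, S = E(K, T) = 0b1011; 0b0100 ⊕ 0b1011 = 0b1111.
P[2]: T = 0b0101, S = E(K, T) = 0b1100; 0b1001 ⊕ 0b1100 = 0b0101.
P[3]: T = 0b0110, S = E(K, T) = 0b1101; 0b0011 ⊕ 0b1101 = 0b1110.
P[4]: T = 0b0111, S = E(K, T) = 0b1110; 0b0010 ⊕ 0b1110 = 0b1100.
Blocks that differ from the original plaintext: P[1].

P[1] = 0b1111, P[2] = 0b0101, P[3] = 0b1110, P[4] = 0b1100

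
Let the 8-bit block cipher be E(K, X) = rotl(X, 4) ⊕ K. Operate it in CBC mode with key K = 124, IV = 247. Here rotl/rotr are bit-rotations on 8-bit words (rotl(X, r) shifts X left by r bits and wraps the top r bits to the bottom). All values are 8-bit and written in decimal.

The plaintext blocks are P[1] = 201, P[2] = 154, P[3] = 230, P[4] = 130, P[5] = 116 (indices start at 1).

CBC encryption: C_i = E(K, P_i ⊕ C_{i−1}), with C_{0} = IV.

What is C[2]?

C[2] = 44

C[1]: P[1] ⊕ 247 = 62; E(K, 62) = 159.
C[2]: P[2] ⊕ 159 = 5; E(K, 5) = 44.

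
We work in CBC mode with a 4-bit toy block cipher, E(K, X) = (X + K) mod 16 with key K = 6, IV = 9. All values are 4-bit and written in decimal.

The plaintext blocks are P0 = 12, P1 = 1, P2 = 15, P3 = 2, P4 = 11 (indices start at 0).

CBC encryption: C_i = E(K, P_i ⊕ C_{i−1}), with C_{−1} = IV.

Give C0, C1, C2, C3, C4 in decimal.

C0: P0 ⊕ 9 = 5; E(K, 5) = 11.
C1: P1 ⊕ 11 = 10; E(K, 10) = 0.
C2: P2 ⊕ 0 = 15; E(K, 15) = 5.
C3: P3 ⊕ 5 = 7; E(K, 7) = 13.
C4: P4 ⊕ 13 = 6; E(K, 6) = 12.

C0 = 11, C1 = 0, C2 = 5, C3 = 13, C4 = 12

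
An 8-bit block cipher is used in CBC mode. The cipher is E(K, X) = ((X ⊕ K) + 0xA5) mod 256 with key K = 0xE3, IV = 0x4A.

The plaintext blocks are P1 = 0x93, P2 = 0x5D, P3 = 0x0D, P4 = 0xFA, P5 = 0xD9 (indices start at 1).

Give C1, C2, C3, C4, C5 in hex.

C1 = 0xDF, C2 = 0x06, C3 = 0x8D, C4 = 0x39, C5 = 0xA8

CBC encryption: C_i = E(K, P_i ⊕ C_{i−1}), with C_{0} = IV.
C1: P1 ⊕ 0x4A = 0xD9; E(K, 0xD9) = 0xDF.
C2: P2 ⊕ 0xDF = 0x82; E(K, 0x82) = 0x06.
C3: P3 ⊕ 0x06 = 0x0B; E(K, 0x0B) = 0x8D.
C4: P4 ⊕ 0x8D = 0x77; E(K, 0x77) = 0x39.
C5: P5 ⊕ 0x39 = 0xE0; E(K, 0xE0) = 0xA8.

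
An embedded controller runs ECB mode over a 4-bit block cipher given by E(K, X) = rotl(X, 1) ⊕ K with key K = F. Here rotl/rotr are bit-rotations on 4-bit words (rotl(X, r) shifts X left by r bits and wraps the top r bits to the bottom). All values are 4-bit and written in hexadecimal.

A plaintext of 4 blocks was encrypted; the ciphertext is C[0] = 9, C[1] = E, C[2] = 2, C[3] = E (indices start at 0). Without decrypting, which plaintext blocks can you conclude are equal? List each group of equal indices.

P[1] = P[3]

ECB encrypts each block independently with the same key, so equal ciphertext blocks imply equal plaintext blocks.
C[1] = C[3] = E, so P[1] = P[3].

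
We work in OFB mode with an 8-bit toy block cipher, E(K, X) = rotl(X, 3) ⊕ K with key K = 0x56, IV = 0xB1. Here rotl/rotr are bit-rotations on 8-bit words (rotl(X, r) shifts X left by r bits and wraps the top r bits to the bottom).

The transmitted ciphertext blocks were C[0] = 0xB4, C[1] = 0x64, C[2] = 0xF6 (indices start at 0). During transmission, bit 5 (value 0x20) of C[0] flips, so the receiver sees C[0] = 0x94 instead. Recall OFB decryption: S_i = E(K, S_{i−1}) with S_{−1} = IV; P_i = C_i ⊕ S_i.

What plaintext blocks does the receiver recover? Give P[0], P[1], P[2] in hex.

P[0] = 0x4F, P[1] = 0xEC, P[2] = 0xE4

Only C[0] changed, to 0x94. In OFB, a change in C_i flips the same bit in P_i only; the keystream is unaffected. Decrypting the received ciphertext:
P[0]: S = E(K, 0xB1) = 0xDB; 0x94 ⊕ 0xDB = 0x4F.
P[1]: S = E(K, 0xDB) = 0x88; 0x64 ⊕ 0x88 = 0xEC.
P[2]: S = E(K, 0x88) = 0x12; 0xF6 ⊕ 0x12 = 0xE4.
Blocks that differ from the original plaintext: P[0].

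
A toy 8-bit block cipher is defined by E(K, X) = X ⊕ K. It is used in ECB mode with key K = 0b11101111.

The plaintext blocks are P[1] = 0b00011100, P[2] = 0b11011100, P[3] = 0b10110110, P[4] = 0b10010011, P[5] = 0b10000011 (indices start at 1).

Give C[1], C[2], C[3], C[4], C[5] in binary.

C[1] = 0b11110011, C[2] = 0b00110011, C[3] = 0b01011001, C[4] = 0b01111100, C[5] = 0b01101100

ECB encryption: C_i = E(K, P_i).
C[1]: E(K, 0b00011100) = 0b11110011.
C[2]: E(K, 0b11011100) = 0b00110011.
C[3]: E(K, 0b10110110) = 0b01011001.
C[4]: E(K, 0b10010011) = 0b01111100.
C[5]: E(K, 0b10000011) = 0b01101100.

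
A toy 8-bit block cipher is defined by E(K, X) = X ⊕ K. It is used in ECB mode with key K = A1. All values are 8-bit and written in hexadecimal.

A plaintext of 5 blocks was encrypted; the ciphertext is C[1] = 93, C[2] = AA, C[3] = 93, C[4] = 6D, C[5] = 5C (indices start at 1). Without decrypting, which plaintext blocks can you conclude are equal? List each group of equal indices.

P[1] = P[3]

ECB encrypts each block independently with the same key, so equal ciphertext blocks imply equal plaintext blocks.
C[1] = C[3] = 93, so P[1] = P[3].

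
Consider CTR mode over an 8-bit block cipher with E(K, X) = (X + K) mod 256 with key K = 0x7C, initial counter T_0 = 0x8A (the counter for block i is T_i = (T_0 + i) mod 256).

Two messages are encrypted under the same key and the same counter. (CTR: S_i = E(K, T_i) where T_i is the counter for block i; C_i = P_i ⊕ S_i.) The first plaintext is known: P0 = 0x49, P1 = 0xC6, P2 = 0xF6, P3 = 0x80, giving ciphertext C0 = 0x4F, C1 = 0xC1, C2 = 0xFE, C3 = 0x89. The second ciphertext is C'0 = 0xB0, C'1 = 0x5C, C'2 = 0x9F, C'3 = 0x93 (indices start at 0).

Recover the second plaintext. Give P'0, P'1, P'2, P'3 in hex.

P'0 = 0xB6, P'1 = 0x5B, P'2 = 0x97, P'3 = 0x9A

In CTR with a reused counter, both messages share the same keystream S_i, so C_i ⊕ C'_i = P_i ⊕ P'_i and thus P'_i = P_i ⊕ C_i ⊕ C'_i.
P'0: 0x49 ⊕ 0x4F ⊕ 0xB0 = 0xB6.
P'1: 0xC6 ⊕ 0xC1 ⊕ 0x5C = 0x5B.
P'2: 0xF6 ⊕ 0xFE ⊕ 0x9F = 0x97.
P'3: 0x80 ⊕ 0x89 ⊕ 0x93 = 0x9A.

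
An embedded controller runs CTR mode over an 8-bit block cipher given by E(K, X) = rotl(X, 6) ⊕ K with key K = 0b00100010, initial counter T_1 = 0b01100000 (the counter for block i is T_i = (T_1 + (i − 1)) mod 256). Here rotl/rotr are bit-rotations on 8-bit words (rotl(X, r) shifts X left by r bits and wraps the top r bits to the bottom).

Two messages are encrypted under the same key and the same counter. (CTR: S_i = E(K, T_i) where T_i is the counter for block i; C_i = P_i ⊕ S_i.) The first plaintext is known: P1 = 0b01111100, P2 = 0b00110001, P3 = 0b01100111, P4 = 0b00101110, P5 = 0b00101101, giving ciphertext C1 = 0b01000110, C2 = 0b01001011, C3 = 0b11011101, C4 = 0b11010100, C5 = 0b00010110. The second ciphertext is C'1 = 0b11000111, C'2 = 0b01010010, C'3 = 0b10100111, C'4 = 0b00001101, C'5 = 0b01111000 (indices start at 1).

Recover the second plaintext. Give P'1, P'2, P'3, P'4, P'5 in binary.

P'1 = 0b11111101, P'2 = 0b00101000, P'3 = 0b00011101, P'4 = 0b11110111, P'5 = 0b01000011

In CTR with a reused counter, both messages share the same keystream S_i, so C_i ⊕ C'_i = P_i ⊕ P'_i and thus P'_i = P_i ⊕ C_i ⊕ C'_i.
P'1: 0b01111100 ⊕ 0b01000110 ⊕ 0b11000111 = 0b11111101.
P'2: 0b00110001 ⊕ 0b01001011 ⊕ 0b01010010 = 0b00101000.
P'3: 0b01100111 ⊕ 0b11011101 ⊕ 0b10100111 = 0b00011101.
P'4: 0b00101110 ⊕ 0b11010100 ⊕ 0b00001101 = 0b11110111.
P'5: 0b00101101 ⊕ 0b00010110 ⊕ 0b01111000 = 0b01000011.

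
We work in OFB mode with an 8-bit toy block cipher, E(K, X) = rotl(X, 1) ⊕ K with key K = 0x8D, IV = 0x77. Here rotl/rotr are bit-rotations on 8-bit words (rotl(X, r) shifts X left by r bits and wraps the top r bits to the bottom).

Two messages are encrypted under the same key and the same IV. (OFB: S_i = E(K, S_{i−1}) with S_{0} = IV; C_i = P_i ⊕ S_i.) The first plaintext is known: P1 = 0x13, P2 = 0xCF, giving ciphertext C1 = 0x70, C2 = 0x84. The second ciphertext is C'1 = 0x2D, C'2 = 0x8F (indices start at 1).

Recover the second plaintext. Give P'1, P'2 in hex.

P'1 = 0x4E, P'2 = 0xC4

In OFB with a reused IV, both messages share the same keystream S_i, so C_i ⊕ C'_i = P_i ⊕ P'_i and thus P'_i = P_i ⊕ C_i ⊕ C'_i.
P'1: 0x13 ⊕ 0x70 ⊕ 0x2D = 0x4E.
P'2: 0xCF ⊕ 0x84 ⊕ 0x8F = 0xC4.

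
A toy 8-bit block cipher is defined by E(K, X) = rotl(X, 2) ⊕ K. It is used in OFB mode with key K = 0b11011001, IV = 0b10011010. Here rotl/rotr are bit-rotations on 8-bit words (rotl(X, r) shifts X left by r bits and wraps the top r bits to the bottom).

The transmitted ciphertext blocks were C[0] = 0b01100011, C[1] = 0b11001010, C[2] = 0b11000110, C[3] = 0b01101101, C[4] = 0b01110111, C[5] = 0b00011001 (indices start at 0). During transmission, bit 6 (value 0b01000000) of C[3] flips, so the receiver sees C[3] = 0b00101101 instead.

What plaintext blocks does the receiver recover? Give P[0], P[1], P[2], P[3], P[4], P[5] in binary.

P[0] = 0b11010000, P[1] = 0b11011101, P[2] = 0b01000011, P[3] = 0b11100010, P[4] = 0b10010001, P[5] = 0b01011011

OFB decryption: S_i = E(K, S_{i−1}) with S_{−1} = IV; P_i = C_i ⊕ S_i.
Only C[3] changed, to 0b00101101. In OFB, a change in C_i flips the same bit in P_i only; the keystream is unaffected. Decrypting the received ciphertext:
P[0]: S = E(K, 0b10011010) = 0b10110011; 0b01100011 ⊕ 0b10110011 = 0b11010000.
P[1]: S = E(K, 0b10110011) = 0b00010111; 0b11001010 ⊕ 0b00010111 = 0b11011101.
P[2]: S = E(K, 0b00010111) = 0b10000101; 0b11000110 ⊕ 0b10000101 = 0b01000011.
P[3]: S = E(K, 0b10000101) = 0b11001111; 0b00101101 ⊕ 0b11001111 = 0b11100010.
P[4]: S = E(K, 0b11001111) = 0b11100110; 0b01110111 ⊕ 0b11100110 = 0b10010001.
P[5]: S = E(K, 0b11100110) = 0b01000010; 0b00011001 ⊕ 0b01000010 = 0b01011011.
Blocks that differ from the original plaintext: P[3].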